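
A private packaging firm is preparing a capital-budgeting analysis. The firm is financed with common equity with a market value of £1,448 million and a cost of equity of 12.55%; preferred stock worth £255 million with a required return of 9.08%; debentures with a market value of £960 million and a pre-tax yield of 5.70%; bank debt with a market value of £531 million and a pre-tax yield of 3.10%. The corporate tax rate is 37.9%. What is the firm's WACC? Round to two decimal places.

Total capital V = 1448 + 255 + 960 + 531 = 3194.
Equity: weight = 1448/3194 = 0.4534; cost = 12.55%.
Preferred: weight = 255/3194 = 0.0798; cost = 9.08%.
Debentures: weight = 960/3194 = 0.3006; after-tax cost = 5.7% × (1 − 37.9%) = 3.5397%.
Bank debt: weight = 531/3194 = 0.1662; after-tax cost = 3.1% × (1 − 37.9%) = 1.9251%.
WACC = 0.4534 × 12.5500% + 0.0798 × 9.0800% + 0.3006 × 3.5397% + 0.1662 × 1.9251% = 7.7984%.

7.80%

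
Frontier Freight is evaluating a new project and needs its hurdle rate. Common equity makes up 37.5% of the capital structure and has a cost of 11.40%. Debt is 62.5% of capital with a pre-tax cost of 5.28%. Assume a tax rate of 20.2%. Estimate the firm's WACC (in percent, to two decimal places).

6.91%

After-tax cost of debt = 5.28% × (1 − 20.2%) = 4.2134%.
WACC = 0.375 × 11.4000% + 0.625 × 4.2134% = 6.9084%.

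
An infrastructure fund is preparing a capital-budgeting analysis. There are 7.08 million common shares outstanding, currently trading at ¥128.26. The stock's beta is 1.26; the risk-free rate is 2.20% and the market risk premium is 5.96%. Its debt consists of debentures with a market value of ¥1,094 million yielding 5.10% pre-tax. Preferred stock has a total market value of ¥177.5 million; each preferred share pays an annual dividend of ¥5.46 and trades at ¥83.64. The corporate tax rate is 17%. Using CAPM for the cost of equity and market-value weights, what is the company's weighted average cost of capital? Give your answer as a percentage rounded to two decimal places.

Cost of equity via CAPM: Re = 2.2% + 1.26 × 5.96% = 9.7096%.
Cost of preferred: Rp = 5.46 / 83.64 = 6.5280%.
Market value of equity E = 128.26 × 7.08m = 908.0808m.
Total capital V = 908.0808 + 177.5 + 1094 = 2179.5808.
Equity: weight = 908.0808/2179.5808 = 0.4166; cost = 9.7096%.
Preferred: weight = 177.5/2179.5808 = 0.0814; cost = 6.528%.
Debentures: weight = 1094/2179.5808 = 0.5019; after-tax cost = 5.1% × (1 − 17%) = 4.2330%.
WACC = 0.4166 × 9.7096% + 0.0814 × 6.5280% + 0.5019 × 4.2330% = 6.7016%.

6.70%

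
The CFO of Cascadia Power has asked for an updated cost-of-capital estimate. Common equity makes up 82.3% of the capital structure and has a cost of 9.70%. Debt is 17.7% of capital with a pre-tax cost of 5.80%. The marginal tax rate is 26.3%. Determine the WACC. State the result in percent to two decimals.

8.74%

After-tax cost of debt = 5.8% × (1 − 26.3%) = 4.2746%.
WACC = 0.823 × 9.7000% + 0.177 × 4.2746% = 8.7397%.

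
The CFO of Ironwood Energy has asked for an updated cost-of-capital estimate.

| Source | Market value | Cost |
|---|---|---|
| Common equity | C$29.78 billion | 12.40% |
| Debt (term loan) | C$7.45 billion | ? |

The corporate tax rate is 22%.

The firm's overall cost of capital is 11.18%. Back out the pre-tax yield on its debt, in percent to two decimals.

Total capital V = 29.78 + 7.45 = 37.23.
Equity weight = 29.78/37.23 = 0.7999.
Term loan weight = 7.45/37.23 = 0.2001.
Equity contribution = 0.7999 × 12.4% = 9.9187%.
Remaining for debt = 11.18% − 9.9187% = 1.2613%.
Rd × (1 − 22%) × 0.2001 = 1.2613%  ⇒  Rd = 8.0811%.

8.08%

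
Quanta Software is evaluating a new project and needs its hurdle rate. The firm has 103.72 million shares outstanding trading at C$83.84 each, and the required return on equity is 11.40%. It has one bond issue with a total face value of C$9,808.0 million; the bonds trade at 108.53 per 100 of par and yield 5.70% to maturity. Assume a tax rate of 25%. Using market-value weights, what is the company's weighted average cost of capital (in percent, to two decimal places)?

Market value of equity E = 83.84 × 103.72m = 8695.8848m. Market value of debt D = 9808m × 108.53/100 = 10644.6224m.
Total capital V = 8695.8848 + 10644.6224 = 19340.5072.
Equity: weight = 8695.8848/19340.5072 = 0.4496; cost = 11.4%.
Bonds outstanding: weight = 10644.6224/19340.5072 = 0.5504; after-tax cost = 5.7% × (1 − 25%) = 4.2750%.
WACC = 0.4496 × 11.4000% + 0.5504 × 4.2750% = 7.4785%.

7.48%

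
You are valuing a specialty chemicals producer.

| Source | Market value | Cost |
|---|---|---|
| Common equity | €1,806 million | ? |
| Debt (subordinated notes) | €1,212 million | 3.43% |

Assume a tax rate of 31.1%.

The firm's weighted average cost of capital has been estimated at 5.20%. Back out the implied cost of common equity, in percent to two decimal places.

Total capital V = 1806 + 1212 = 3018.
Equity weight = 1806/3018 = 0.5984.
Subordinated notes weight = 1212/3018 = 0.4016.
Debt contribution = 0.4016 × 3.43% × (1 − 31.1%) = 0.9491%.
Required equity contribution = 5.2% − 0.9491% = 4.2509%.
Re = 4.2509% / 0.5984 = 7.1037%.

7.10%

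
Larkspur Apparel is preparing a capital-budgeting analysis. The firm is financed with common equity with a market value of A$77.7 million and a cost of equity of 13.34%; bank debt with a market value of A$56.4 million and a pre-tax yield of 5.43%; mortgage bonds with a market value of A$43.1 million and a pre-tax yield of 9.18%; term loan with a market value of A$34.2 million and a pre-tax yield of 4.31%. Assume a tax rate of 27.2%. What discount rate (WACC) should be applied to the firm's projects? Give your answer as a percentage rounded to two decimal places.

Total capital V = 77.7 + 56.4 + 43.1 + 34.2 = 211.4.
Equity: weight = 77.7/211.4 = 0.3675; cost = 13.34%.
Bank debt: weight = 56.4/211.4 = 0.2668; after-tax cost = 5.43% × (1 − 27.2%) = 3.9530%.
Mortgage bonds: weight = 43.1/211.4 = 0.2039; after-tax cost = 9.18% × (1 − 27.2%) = 6.6830%.
Term loan: weight = 34.2/211.4 = 0.1618; after-tax cost = 4.31% × (1 − 27.2%) = 3.1377%.
WACC = 0.3675 × 13.3400% + 0.2668 × 3.9530% + 0.2039 × 6.6830% + 0.1618 × 3.1377% = 7.8279%.

7.83%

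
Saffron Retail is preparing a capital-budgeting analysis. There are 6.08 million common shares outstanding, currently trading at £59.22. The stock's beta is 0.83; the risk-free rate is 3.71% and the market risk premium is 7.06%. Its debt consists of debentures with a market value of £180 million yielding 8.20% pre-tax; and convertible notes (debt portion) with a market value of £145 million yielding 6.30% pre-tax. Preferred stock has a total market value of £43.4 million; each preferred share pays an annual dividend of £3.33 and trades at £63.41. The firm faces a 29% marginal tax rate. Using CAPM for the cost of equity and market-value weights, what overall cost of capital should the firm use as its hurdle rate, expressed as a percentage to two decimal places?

7.37%

Cost of equity via CAPM: Re = 3.71% + 0.83 × 7.06% = 9.5698%.
Cost of preferred: Rp = 3.33 / 63.41 = 5.2515%.
Market value of equity E = 59.22 × 6.08m = 360.0576m.
Total capital V = 360.0576 + 43.4 + 180 + 145 = 728.4576.
Equity: weight = 360.0576/728.4576 = 0.4943; cost = 9.5698%.
Preferred: weight = 43.4/728.4576 = 0.0596; cost = 5.2515%.
Debentures: weight = 180/728.4576 = 0.2471; after-tax cost = 8.2% × (1 − 29%) = 5.8220%.
Convertible notes (debt portion): weight = 145/728.4576 = 0.1991; after-tax cost = 6.3% × (1 − 29%) = 4.4730%.
WACC = 0.4943 × 9.5698% + 0.0596 × 5.2515% + 0.2471 × 5.8220% + 0.1991 × 4.4730% = 7.3719%.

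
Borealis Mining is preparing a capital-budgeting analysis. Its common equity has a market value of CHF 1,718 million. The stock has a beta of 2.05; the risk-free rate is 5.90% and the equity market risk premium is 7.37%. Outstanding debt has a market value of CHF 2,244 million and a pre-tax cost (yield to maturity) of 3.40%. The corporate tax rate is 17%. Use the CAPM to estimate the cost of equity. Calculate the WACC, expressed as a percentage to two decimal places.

10.71%

Cost of equity via CAPM: Re = 5.9% + 2.05 × 7.37% = 21.0085%.
Total capital V = 1718 + 2244 = 3962.
Equity: weight = 1718/3962 = 0.4336; cost = 21.0085%.
Debt: weight = 2244/3962 = 0.5664; after-tax cost = 3.4% × (1 − 17%) = 2.8220%.
WACC = 0.4336 × 21.0085% + 0.5664 × 2.8220% = 10.7080%.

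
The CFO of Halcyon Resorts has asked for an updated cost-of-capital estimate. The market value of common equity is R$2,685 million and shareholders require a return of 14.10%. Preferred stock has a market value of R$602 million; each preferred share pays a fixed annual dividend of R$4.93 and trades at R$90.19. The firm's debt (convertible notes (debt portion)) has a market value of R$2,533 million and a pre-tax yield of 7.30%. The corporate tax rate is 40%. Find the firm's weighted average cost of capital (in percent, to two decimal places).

8.98%

Cost of preferred: Rp = 4.93 / 90.19 = 5.4662%.
Total capital V = 2685 + 602 + 2533 = 5820.
Equity: weight = 2685/5820 = 0.4613; cost = 14.1%.
Preferred: weight = 602/5820 = 0.1034; cost = 5.4662%.
Convertible notes (debt portion): weight = 2533/5820 = 0.4352; after-tax cost = 7.3% × (1 − 40%) = 4.3800%.
WACC = 0.4613 × 14.1000% + 0.1034 × 5.4662% + 0.4352 × 4.3800% = 8.9766%.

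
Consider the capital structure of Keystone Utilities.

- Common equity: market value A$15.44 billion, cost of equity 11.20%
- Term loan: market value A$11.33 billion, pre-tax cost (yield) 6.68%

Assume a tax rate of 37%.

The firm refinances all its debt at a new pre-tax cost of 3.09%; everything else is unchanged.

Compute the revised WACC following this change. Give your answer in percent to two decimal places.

7.28%

After the change:
Total capital V = 15.44 + 11.33 = 26.77.
Equity: weight = 15.44/26.77 = 0.5768; cost = 11.2%.
Term loan: weight = 11.33/26.77 = 0.4232; after-tax cost = 3.09% × (1 − 37%) = 1.9467%.
WACC = 0.5768 × 11.2000% + 0.4232 × 1.9467% = 7.2837%.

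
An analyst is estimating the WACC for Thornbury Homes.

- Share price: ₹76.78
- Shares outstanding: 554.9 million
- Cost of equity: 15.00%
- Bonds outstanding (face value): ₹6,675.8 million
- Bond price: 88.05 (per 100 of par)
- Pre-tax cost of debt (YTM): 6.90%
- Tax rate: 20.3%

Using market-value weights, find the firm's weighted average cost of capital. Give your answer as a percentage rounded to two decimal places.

13.85%

Market value of equity E = 76.78 × 554.9m = 42605.222m. Market value of debt D = 6675.8m × 88.05/100 = 5878.0419m.
Total capital V = 42605.222 + 5878.0419 = 48483.2639.
Equity: weight = 42605.222/48483.2639 = 0.8788; cost = 15%.
Bonds outstanding: weight = 5878.0419/48483.2639 = 0.1212; after-tax cost = 6.9% × (1 − 20.3%) = 5.4993%.
WACC = 0.8788 × 15.0000% + 0.1212 × 5.4993% = 13.8481%.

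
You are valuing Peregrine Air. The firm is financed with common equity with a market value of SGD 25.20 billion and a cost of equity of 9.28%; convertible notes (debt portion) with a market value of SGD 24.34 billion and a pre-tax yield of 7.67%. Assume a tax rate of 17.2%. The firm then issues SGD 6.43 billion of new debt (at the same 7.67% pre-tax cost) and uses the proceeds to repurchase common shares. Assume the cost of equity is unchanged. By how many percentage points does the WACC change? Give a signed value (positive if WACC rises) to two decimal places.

-0.38 pp

Current WACC:
Total capital V = 25.2 + 24.34 = 49.54.
Equity: weight = 25.2/49.54 = 0.5087; cost = 9.28%.
Convertible notes (debt portion): weight = 24.34/49.54 = 0.4913; after-tax cost = 7.67% × (1 − 17.2%) = 6.3508%.
WACC = 0.5087 × 9.2800% + 0.4913 × 6.3508% = 7.8408%.
After the change:
Total capital V = 18.77 + 30.77 = 49.54.
Equity: weight = 18.77/49.54 = 0.3789; cost = 9.28%.
Convertible notes (debt portion): weight = 30.77/49.54 = 0.6211; after-tax cost = 7.67% × (1 − 17.2%) = 6.3508%.
WACC = 0.3789 × 9.2800% + 0.6211 × 6.3508% = 7.4606%.
Change in WACC = 7.4606% − 7.8408% = -0.3802 pp.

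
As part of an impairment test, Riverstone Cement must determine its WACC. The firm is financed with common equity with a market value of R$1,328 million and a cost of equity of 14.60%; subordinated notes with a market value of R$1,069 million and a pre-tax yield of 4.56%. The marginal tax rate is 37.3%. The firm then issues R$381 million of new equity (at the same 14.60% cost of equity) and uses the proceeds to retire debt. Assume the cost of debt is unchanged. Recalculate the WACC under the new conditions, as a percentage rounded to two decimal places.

11.23%

After the change:
Total capital V = 1709 + 688 = 2397.
Equity: weight = 1709/2397 = 0.7130; cost = 14.6%.
Subordinated notes: weight = 688/2397 = 0.2870; after-tax cost = 4.56% × (1 − 37.3%) = 2.8591%.
WACC = 0.7130 × 14.6000% + 0.2870 × 2.8591% = 11.2301%.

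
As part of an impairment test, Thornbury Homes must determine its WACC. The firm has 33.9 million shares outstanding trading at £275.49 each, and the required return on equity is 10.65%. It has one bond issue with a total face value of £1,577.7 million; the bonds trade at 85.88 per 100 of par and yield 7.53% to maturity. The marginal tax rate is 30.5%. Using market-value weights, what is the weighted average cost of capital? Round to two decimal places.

Market value of equity E = 275.49 × 33.9m = 9339.111m. Market value of debt D = 1577.7m × 85.88/100 = 1354.92876m.
Total capital V = 9339.111 + 1354.92876 = 10694.03976.
Equity: weight = 9339.111/10694.03976 = 0.8733; cost = 10.65%.
Bonds outstanding: weight = 1354.92876/10694.03976 = 0.1267; after-tax cost = 7.53% × (1 − 30.5%) = 5.2334%.
WACC = 0.8733 × 10.6500% + 0.1267 × 5.2334% = 9.9637%.

9.96%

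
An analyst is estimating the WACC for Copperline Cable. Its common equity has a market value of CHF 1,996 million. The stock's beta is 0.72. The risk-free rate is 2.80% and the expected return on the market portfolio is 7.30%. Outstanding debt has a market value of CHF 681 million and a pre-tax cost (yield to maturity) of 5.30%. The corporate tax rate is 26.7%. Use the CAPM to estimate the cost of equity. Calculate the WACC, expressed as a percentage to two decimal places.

5.49%

Market risk premium = 7.3% − 2.8% = 4.5%.
Cost of equity via CAPM: Re = 2.8% + 0.72 × 4.5% = 6.0400%.
Total capital V = 1996 + 681 = 2677.
Equity: weight = 1996/2677 = 0.7456; cost = 6.04%.
Debt: weight = 681/2677 = 0.2544; after-tax cost = 5.3% × (1 − 26.7%) = 3.8849%.
WACC = 0.7456 × 6.0400% + 0.2544 × 3.8849% = 5.4918%.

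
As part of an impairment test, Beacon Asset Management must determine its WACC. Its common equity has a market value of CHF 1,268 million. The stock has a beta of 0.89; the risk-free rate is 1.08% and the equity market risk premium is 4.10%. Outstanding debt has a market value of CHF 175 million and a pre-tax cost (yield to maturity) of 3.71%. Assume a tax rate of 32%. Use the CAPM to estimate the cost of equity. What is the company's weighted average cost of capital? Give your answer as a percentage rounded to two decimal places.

4.46%

Cost of equity via CAPM: Re = 1.08% + 0.89 × 4.1% = 4.7290%.
Total capital V = 1268 + 175 = 1443.
Equity: weight = 1268/1443 = 0.8787; cost = 4.729%.
Debt: weight = 175/1443 = 0.1213; after-tax cost = 3.71% × (1 − 32%) = 2.5228%.
WACC = 0.8787 × 4.7290% + 0.1213 × 2.5228% = 4.4614%.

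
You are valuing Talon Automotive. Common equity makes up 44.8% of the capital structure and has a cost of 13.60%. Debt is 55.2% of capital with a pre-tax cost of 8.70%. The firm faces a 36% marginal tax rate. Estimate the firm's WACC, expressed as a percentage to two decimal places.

9.17%

After-tax cost of debt = 8.7% × (1 − 36%) = 5.5680%.
WACC = 0.448 × 13.6000% + 0.552 × 5.5680% = 9.1663%.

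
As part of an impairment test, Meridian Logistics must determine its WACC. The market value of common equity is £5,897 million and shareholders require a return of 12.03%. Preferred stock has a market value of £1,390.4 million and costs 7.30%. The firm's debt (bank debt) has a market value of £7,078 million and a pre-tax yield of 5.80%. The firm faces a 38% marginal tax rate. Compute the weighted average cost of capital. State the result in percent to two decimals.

7.42%

Total capital V = 5897 + 1390.4 + 7078 = 14365.4.
Equity: weight = 5897/14365.4 = 0.4105; cost = 12.03%.
Preferred: weight = 1390.4/14365.4 = 0.0968; cost = 7.3%.
Bank debt: weight = 7078/14365.4 = 0.4927; after-tax cost = 5.8% × (1 − 38%) = 3.5960%.
WACC = 0.4105 × 12.0300% + 0.0968 × 7.3000% + 0.4927 × 3.5960% = 7.4167%.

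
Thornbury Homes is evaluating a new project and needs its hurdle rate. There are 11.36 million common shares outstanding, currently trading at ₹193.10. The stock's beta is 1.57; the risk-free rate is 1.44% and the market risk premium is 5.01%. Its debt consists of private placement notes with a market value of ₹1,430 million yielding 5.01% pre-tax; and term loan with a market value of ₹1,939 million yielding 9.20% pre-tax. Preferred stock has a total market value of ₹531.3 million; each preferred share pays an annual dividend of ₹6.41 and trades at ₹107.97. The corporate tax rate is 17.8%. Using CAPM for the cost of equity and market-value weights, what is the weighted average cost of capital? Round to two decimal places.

Cost of equity via CAPM: Re = 1.44% + 1.57 × 5.01% = 9.3057%.
Cost of preferred: Rp = 6.41 / 107.97 = 5.9368%.
Market value of equity E = 193.1 × 11.36m = 2193.616m.
Total capital V = 2193.616 + 531.3 + 1430 + 1939 = 6093.916.
Equity: weight = 2193.616/6093.916 = 0.3600; cost = 9.3057%.
Preferred: weight = 531.3/6093.916 = 0.0872; cost = 5.9368%.
Private placement notes: weight = 1430/6093.916 = 0.2347; after-tax cost = 5.01% × (1 − 17.8%) = 4.1182%.
Term loan: weight = 1939/6093.916 = 0.3182; after-tax cost = 9.2% × (1 − 17.8%) = 7.5624%.
WACC = 0.3600 × 9.3057% + 0.0872 × 5.9368% + 0.2347 × 4.1182% + 0.3182 × 7.5624% = 7.2400%.

7.24%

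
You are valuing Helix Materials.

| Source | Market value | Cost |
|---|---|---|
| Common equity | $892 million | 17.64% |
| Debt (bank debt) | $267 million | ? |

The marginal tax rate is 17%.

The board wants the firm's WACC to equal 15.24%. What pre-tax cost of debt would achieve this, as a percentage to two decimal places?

8.70%

Total capital V = 892 + 267 = 1159.
Equity weight = 892/1159 = 0.7696.
Bank debt weight = 267/1159 = 0.2304.
Equity contribution = 0.7696 × 17.64% = 13.5763%.
Remaining for debt = 15.24% − 13.5763% = 1.6637%.
Rd × (1 − 17%) × 0.2304 = 1.6637%  ⇒  Rd = 8.7012%.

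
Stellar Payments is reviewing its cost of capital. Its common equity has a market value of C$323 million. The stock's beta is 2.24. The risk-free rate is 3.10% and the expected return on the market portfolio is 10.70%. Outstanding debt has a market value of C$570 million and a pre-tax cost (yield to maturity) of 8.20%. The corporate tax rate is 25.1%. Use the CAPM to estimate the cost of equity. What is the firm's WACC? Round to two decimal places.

Market risk premium = 10.7% − 3.1% = 7.6%.
Cost of equity via CAPM: Re = 3.1% + 2.24 × 7.6% = 20.1240%.
Total capital V = 323 + 570 = 893.
Equity: weight = 323/893 = 0.3617; cost = 20.124%.
Debt: weight = 570/893 = 0.6383; after-tax cost = 8.2% × (1 − 25.1%) = 6.1418%.
WACC = 0.3617 × 20.1240% + 0.6383 × 6.1418% = 11.1992%.

11.20%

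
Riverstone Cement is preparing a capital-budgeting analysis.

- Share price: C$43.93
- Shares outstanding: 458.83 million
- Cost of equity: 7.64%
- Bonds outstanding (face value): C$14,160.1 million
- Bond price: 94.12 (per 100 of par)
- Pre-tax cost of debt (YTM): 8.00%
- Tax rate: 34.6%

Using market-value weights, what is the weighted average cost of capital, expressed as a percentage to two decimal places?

Market value of equity E = 43.93 × 458.83m = 20156.4019m. Market value of debt D = 14160.1m × 94.12/100 = 13327.48612m.
Total capital V = 20156.4019 + 13327.48612 = 33483.88802.
Equity: weight = 20156.4019/33483.88802 = 0.6020; cost = 7.64%.
Bonds outstanding: weight = 13327.48612/33483.88802 = 0.3980; after-tax cost = 8% × (1 − 34.6%) = 5.2320%.
WACC = 0.6020 × 7.6400% + 0.3980 × 5.2320% = 6.6816%.

6.68%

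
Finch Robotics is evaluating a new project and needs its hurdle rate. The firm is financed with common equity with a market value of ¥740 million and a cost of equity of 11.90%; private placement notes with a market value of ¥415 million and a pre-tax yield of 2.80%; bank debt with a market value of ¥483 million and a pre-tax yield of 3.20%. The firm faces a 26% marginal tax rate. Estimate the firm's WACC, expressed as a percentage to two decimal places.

6.60%

Total capital V = 740 + 415 + 483 = 1638.
Equity: weight = 740/1638 = 0.4518; cost = 11.9%.
Private placement notes: weight = 415/1638 = 0.2534; after-tax cost = 2.8% × (1 − 26%) = 2.0720%.
Bank debt: weight = 483/1638 = 0.2949; after-tax cost = 3.2% × (1 − 26%) = 2.3680%.
WACC = 0.4518 × 11.9000% + 0.2534 × 2.0720% + 0.2949 × 2.3680% = 6.5993%.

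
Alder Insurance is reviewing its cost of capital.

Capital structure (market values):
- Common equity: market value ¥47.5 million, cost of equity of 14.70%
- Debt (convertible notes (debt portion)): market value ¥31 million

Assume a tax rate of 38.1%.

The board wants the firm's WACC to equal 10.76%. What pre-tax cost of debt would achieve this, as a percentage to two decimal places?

Total capital V = 47.5 + 31 = 78.5.
Equity weight = 47.5/78.5 = 0.6051.
Convertible notes (debt portion) weight = 31/78.5 = 0.3949.
Equity contribution = 0.6051 × 14.7% = 8.8949%.
Remaining for debt = 10.76% − 8.8949% = 1.8651%.
Rd × (1 − 38.1%) × 0.3949 = 1.8651%  ⇒  Rd = 7.6299%.

7.63%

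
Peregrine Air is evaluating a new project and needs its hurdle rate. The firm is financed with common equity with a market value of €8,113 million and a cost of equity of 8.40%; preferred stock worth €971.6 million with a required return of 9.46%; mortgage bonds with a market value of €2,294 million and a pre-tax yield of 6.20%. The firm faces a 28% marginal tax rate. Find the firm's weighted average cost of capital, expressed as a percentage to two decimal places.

7.70%

Total capital V = 8113 + 971.6 + 2294 = 11378.6.
Equity: weight = 8113/11378.6 = 0.7130; cost = 8.4%.
Preferred: weight = 971.6/11378.6 = 0.0854; cost = 9.46%.
Mortgage bonds: weight = 2294/11378.6 = 0.2016; after-tax cost = 6.2% × (1 − 28%) = 4.4640%.
WACC = 0.7130 × 8.4000% + 0.0854 × 9.4600% + 0.2016 × 4.4640% = 7.6970%.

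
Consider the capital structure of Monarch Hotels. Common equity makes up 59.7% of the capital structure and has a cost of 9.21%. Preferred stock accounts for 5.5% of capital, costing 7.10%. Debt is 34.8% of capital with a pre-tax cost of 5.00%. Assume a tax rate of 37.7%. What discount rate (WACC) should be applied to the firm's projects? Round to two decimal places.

After-tax cost of debt = 5% × (1 − 37.7%) = 3.1150%.
WACC = 0.597 × 9.2100% + 0.055 × 7.1000% + 0.348 × 3.1150% = 6.9729%.

6.97%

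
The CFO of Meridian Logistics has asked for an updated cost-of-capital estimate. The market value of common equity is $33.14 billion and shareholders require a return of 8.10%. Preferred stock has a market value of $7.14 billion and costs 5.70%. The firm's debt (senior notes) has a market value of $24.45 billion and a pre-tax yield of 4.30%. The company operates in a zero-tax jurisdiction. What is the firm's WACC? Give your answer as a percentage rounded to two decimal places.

Total capital V = 33.14 + 7.14 + 24.45 = 64.73.
Equity: weight = 33.14/64.73 = 0.5120; cost = 8.1%.
Preferred: weight = 7.14/64.73 = 0.1103; cost = 5.7%.
Senior notes: weight = 24.45/64.73 = 0.3777; after-tax cost = 4.3% × (1 − 0%) = 4.3000%.
WACC = 0.5120 × 8.1000% + 0.1103 × 5.7000% + 0.3777 × 4.3000% = 6.3999%.

6.40%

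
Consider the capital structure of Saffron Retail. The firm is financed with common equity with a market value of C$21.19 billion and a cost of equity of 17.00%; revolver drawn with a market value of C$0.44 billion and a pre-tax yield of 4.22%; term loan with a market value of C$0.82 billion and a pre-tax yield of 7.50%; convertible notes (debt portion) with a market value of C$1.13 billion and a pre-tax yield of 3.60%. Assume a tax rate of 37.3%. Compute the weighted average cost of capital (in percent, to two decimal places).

15.60%

Total capital V = 21.19 + 0.44 + 0.82 + 1.13 = 23.58.
Equity: weight = 21.19/23.58 = 0.8986; cost = 17%.
Revolver drawn: weight = 0.44/23.58 = 0.0187; after-tax cost = 4.22% × (1 − 37.3%) = 2.6459%.
Term loan: weight = 0.82/23.58 = 0.0348; after-tax cost = 7.5% × (1 − 37.3%) = 4.7025%.
Convertible notes (debt portion): weight = 1.13/23.58 = 0.0479; after-tax cost = 3.6% × (1 − 37.3%) = 2.2572%.
WACC = 0.8986 × 17.0000% + 0.0187 × 2.6459% + 0.0348 × 4.7025% + 0.0479 × 2.2572% = 15.5980%.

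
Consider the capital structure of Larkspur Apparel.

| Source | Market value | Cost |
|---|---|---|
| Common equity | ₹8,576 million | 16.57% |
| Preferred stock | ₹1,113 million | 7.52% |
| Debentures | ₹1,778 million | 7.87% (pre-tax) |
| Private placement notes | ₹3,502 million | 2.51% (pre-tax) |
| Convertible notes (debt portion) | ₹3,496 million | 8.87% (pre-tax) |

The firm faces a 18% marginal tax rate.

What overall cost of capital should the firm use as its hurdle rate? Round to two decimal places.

10.54%

Total capital V = 8576 + 1113 + 1778 + 3502 + 3496 = 18465.
Equity: weight = 8576/18465 = 0.4644; cost = 16.57%.
Preferred: weight = 1113/18465 = 0.0603; cost = 7.52%.
Debentures: weight = 1778/18465 = 0.0963; after-tax cost = 7.87% × (1 − 18%) = 6.4534%.
Private placement notes: weight = 3502/18465 = 0.1897; after-tax cost = 2.51% × (1 − 18%) = 2.0582%.
Convertible notes (debt portion): weight = 3496/18465 = 0.1893; after-tax cost = 8.87% × (1 − 18%) = 7.2734%.
WACC = 0.4644 × 16.5700% + 0.0603 × 7.5200% + 0.0963 × 6.4534% + 0.1897 × 2.0582% + 0.1893 × 7.2734% = 10.5380%.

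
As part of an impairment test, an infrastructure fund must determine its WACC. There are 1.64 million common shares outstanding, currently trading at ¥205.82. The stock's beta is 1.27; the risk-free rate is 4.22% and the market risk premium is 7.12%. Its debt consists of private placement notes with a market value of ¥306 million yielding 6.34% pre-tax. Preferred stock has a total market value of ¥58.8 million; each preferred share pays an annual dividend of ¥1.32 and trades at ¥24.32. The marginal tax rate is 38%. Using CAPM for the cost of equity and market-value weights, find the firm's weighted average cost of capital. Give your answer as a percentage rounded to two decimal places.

8.54%

Cost of equity via CAPM: Re = 4.22% + 1.27 × 7.12% = 13.2624%.
Cost of preferred: Rp = 1.32 / 24.32 = 5.4276%.
Market value of equity E = 205.82 × 1.64m = 337.5448m.
Total capital V = 337.5448 + 58.8 + 306 = 702.3448.
Equity: weight = 337.5448/702.3448 = 0.4806; cost = 13.2624%.
Preferred: weight = 58.8/702.3448 = 0.0837; cost = 5.4276%.
Private placement notes: weight = 306/702.3448 = 0.4357; after-tax cost = 6.34% × (1 − 38%) = 3.9308%.
WACC = 0.4806 × 13.2624% + 0.0837 × 5.4276% + 0.4357 × 3.9308% = 8.5409%.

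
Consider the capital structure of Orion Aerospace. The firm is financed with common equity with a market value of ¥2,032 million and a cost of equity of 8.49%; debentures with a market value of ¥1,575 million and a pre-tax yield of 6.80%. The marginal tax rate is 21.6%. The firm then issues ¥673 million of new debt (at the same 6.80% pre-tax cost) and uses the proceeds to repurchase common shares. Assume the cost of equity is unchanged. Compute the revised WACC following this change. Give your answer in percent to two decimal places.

6.52%

After the change:
Total capital V = 1359 + 2248 = 3607.
Equity: weight = 1359/3607 = 0.3768; cost = 8.49%.
Debentures: weight = 2248/3607 = 0.6232; after-tax cost = 6.8% × (1 − 21.6%) = 5.3312%.
WACC = 0.3768 × 8.4900% + 0.6232 × 5.3312% = 6.5213%.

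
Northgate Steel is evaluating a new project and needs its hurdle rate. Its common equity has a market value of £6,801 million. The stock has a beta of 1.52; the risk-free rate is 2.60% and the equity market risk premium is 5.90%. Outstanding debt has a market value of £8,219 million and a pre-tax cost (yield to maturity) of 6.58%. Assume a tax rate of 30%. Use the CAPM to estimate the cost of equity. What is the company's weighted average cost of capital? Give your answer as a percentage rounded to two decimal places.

7.76%

Cost of equity via CAPM: Re = 2.6% + 1.52 × 5.9% = 11.5680%.
Total capital V = 6801 + 8219 = 15020.
Equity: weight = 6801/15020 = 0.4528; cost = 11.568%.
Debt: weight = 8219/15020 = 0.5472; after-tax cost = 6.58% × (1 − 30%) = 4.6060%.
WACC = 0.4528 × 11.5680% + 0.5472 × 4.6060% = 7.7584%.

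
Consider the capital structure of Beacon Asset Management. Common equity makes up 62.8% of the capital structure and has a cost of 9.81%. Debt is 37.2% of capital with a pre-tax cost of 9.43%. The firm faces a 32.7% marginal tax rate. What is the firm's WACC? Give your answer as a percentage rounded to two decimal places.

After-tax cost of debt = 9.43% × (1 − 32.7%) = 6.3464%.
WACC = 0.628 × 9.8100% + 0.372 × 6.3464% = 8.5215%.

8.52%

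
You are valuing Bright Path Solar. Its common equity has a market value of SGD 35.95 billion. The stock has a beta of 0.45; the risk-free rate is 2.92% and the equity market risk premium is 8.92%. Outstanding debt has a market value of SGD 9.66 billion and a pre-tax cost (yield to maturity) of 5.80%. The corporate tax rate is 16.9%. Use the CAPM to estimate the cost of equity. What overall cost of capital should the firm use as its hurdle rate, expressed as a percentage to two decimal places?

Cost of equity via CAPM: Re = 2.92% + 0.45 × 8.92% = 6.9340%.
Total capital V = 35.95 + 9.66 = 45.61.
Equity: weight = 35.95/45.61 = 0.7882; cost = 6.934%.
Debt: weight = 9.66/45.61 = 0.2118; after-tax cost = 5.8% × (1 − 16.9%) = 4.8198%.
WACC = 0.7882 × 6.9340% + 0.2118 × 4.8198% = 6.4862%.

6.49%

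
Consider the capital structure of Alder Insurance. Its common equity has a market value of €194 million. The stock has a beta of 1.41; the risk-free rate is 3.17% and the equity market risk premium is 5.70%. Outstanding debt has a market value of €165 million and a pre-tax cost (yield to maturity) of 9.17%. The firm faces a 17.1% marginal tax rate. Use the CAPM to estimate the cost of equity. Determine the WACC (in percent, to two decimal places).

Cost of equity via CAPM: Re = 3.17% + 1.41 × 5.7% = 11.2070%.
Total capital V = 194 + 165 = 359.
Equity: weight = 194/359 = 0.5404; cost = 11.207%.
Debt: weight = 165/359 = 0.4596; after-tax cost = 9.17% × (1 − 17.1%) = 7.6019%.
WACC = 0.5404 × 11.2070% + 0.4596 × 7.6019% = 9.5501%.

9.55%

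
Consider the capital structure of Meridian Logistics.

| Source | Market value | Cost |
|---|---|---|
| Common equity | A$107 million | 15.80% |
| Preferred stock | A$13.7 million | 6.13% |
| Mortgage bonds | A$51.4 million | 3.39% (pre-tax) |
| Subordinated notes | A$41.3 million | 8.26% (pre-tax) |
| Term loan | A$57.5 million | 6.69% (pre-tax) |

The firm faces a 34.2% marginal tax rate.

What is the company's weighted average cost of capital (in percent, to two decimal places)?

8.74%

Total capital V = 107 + 13.7 + 51.4 + 41.3 + 57.5 = 270.9.
Equity: weight = 107/270.9 = 0.3950; cost = 15.8%.
Preferred: weight = 13.7/270.9 = 0.0506; cost = 6.13%.
Mortgage bonds: weight = 51.4/270.9 = 0.1897; after-tax cost = 3.39% × (1 − 34.2%) = 2.2306%.
Subordinated notes: weight = 41.3/270.9 = 0.1525; after-tax cost = 8.26% × (1 − 34.2%) = 5.4351%.
Term loan: weight = 57.5/270.9 = 0.2123; after-tax cost = 6.69% × (1 − 34.2%) = 4.4020%.
WACC = 0.3950 × 15.8000% + 0.0506 × 6.1300% + 0.1897 × 2.2306% + 0.1525 × 5.4351% + 0.2123 × 4.4020% = 8.7369%.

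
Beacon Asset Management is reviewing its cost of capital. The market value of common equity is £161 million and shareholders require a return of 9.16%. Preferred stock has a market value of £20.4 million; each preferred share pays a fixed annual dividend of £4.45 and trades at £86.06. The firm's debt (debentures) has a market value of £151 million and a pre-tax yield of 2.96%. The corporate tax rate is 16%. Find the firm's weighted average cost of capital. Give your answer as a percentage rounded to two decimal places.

5.88%

Cost of preferred: Rp = 4.45 / 86.06 = 5.1708%.
Total capital V = 161 + 20.4 + 151 = 332.4.
Equity: weight = 161/332.4 = 0.4844; cost = 9.16%.
Preferred: weight = 20.4/332.4 = 0.0614; cost = 5.1708%.
Debentures: weight = 151/332.4 = 0.4543; after-tax cost = 2.96% × (1 − 16%) = 2.4864%.
WACC = 0.4844 × 9.1600% + 0.0614 × 5.1708% + 0.4543 × 2.4864% = 5.8835%.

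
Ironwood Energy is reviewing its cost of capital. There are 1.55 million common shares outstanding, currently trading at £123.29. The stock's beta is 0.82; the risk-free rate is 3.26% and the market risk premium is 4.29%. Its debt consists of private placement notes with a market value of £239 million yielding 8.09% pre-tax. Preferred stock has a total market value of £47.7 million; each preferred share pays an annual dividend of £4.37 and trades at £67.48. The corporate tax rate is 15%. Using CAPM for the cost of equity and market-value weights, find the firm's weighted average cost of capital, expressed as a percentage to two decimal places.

Cost of equity via CAPM: Re = 3.26% + 0.82 × 4.29% = 6.7778%.
Cost of preferred: Rp = 4.37 / 67.48 = 6.4760%.
Market value of equity E = 123.29 × 1.55m = 191.0995m.
Total capital V = 191.0995 + 47.7 + 239 = 477.7995.
Equity: weight = 191.0995/477.7995 = 0.4000; cost = 6.7778%.
Preferred: weight = 47.7/477.7995 = 0.0998; cost = 6.476%.
Private placement notes: weight = 239/477.7995 = 0.5002; after-tax cost = 8.09% × (1 − 15%) = 6.8765%.
WACC = 0.4000 × 6.7778% + 0.0998 × 6.4760% + 0.5002 × 6.8765% = 6.7970%.

6.80%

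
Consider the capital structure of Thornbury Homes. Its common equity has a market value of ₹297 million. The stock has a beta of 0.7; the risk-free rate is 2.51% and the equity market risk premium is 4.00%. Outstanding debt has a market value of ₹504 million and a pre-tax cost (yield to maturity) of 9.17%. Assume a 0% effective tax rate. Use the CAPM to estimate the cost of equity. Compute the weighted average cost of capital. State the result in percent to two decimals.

7.74%

Cost of equity via CAPM: Re = 2.51% + 0.7 × 4.0% = 5.3100%.
Total capital V = 297 + 504 = 801.
Equity: weight = 297/801 = 0.3708; cost = 5.31%.
Debt: weight = 504/801 = 0.6292; after-tax cost = 9.17% × (1 − 0%) = 9.1700%.
WACC = 0.3708 × 5.3100% + 0.6292 × 9.1700% = 7.7388%.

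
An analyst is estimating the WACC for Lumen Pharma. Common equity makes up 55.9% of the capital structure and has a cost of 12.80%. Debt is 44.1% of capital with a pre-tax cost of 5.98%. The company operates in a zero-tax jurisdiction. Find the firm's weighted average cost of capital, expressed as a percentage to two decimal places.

9.79%

After-tax cost of debt = 5.98% × (1 − 0%) = 5.9800%.
WACC = 0.559 × 12.8000% + 0.441 × 5.9800% = 9.7924%.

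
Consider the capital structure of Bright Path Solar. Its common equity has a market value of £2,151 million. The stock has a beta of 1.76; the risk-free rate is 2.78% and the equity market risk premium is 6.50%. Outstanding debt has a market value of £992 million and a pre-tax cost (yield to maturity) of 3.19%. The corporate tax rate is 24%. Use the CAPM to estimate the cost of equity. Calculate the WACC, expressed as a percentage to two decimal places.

10.50%

Cost of equity via CAPM: Re = 2.78% + 1.76 × 6.5% = 14.2200%.
Total capital V = 2151 + 992 = 3143.
Equity: weight = 2151/3143 = 0.6844; cost = 14.22%.
Debt: weight = 992/3143 = 0.3156; after-tax cost = 3.19% × (1 − 24%) = 2.4244%.
WACC = 0.6844 × 14.2200% + 0.3156 × 2.4244% = 10.4970%.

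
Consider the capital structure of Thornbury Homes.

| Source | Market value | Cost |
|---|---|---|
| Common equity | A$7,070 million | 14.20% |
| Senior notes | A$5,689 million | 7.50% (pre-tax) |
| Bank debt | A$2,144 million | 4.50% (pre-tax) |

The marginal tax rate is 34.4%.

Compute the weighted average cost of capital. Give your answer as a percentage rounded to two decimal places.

9.04%

Total capital V = 7070 + 5689 + 2144 = 14903.
Equity: weight = 7070/14903 = 0.4744; cost = 14.2%.
Senior notes: weight = 5689/14903 = 0.3817; after-tax cost = 7.5% × (1 − 34.4%) = 4.9200%.
Bank debt: weight = 2144/14903 = 0.1439; after-tax cost = 4.5% × (1 − 34.4%) = 2.9520%.
WACC = 0.4744 × 14.2000% + 0.3817 × 4.9200% + 0.1439 × 2.9520% = 9.0393%.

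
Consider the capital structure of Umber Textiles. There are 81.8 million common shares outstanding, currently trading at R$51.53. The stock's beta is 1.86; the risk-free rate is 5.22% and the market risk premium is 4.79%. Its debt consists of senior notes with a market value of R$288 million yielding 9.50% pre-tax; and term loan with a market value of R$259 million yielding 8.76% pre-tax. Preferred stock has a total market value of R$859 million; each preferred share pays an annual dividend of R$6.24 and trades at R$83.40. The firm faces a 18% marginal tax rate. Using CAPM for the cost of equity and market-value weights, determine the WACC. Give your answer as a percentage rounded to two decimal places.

12.47%

Cost of equity via CAPM: Re = 5.22% + 1.86 × 4.79% = 14.1294%.
Cost of preferred: Rp = 6.24 / 83.4 = 7.4820%.
Market value of equity E = 51.53 × 81.8m = 4215.154m.
Total capital V = 4215.154 + 859 + 288 + 259 = 5621.154.
Equity: weight = 4215.154/5621.154 = 0.7499; cost = 14.1294%.
Preferred: weight = 859/5621.154 = 0.1528; cost = 7.482%.
Senior notes: weight = 288/5621.154 = 0.0512; after-tax cost = 9.5% × (1 − 18%) = 7.7900%.
Term loan: weight = 259/5621.154 = 0.0461; after-tax cost = 8.76% × (1 − 18%) = 7.1832%.
WACC = 0.7499 × 14.1294% + 0.1528 × 7.4820% + 0.0512 × 7.7900% + 0.0461 × 7.1832% = 12.4687%.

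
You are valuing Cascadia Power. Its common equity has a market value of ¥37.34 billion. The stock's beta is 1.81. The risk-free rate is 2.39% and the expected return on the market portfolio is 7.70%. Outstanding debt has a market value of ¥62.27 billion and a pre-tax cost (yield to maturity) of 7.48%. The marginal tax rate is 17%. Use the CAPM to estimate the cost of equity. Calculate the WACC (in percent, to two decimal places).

Market risk premium = 7.7% − 2.39% = 5.31%.
Cost of equity via CAPM: Re = 2.39% + 1.81 × 5.31% = 12.0011%.
Total capital V = 37.34 + 62.27 = 99.61.
Equity: weight = 37.34/99.61 = 0.3749; cost = 12.0011%.
Debt: weight = 62.27/99.61 = 0.6251; after-tax cost = 7.48% × (1 − 17%) = 6.2084%.
WACC = 0.3749 × 12.0011% + 0.6251 × 6.2084% = 8.3799%.

8.38%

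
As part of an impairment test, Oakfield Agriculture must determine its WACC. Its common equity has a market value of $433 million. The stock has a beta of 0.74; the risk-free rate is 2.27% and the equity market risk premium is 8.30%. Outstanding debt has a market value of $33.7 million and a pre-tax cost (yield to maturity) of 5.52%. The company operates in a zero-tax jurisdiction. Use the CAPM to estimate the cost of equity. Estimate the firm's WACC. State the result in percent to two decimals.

Cost of equity via CAPM: Re = 2.27% + 0.74 × 8.3% = 8.4120%.
Total capital V = 433 + 33.7 = 466.7.
Equity: weight = 433/466.7 = 0.9278; cost = 8.412%.
Debt: weight = 33.7/466.7 = 0.0722; after-tax cost = 5.52% × (1 − 0%) = 5.5200%.
WACC = 0.9278 × 8.4120% + 0.0722 × 5.5200% = 8.2032%.

8.20%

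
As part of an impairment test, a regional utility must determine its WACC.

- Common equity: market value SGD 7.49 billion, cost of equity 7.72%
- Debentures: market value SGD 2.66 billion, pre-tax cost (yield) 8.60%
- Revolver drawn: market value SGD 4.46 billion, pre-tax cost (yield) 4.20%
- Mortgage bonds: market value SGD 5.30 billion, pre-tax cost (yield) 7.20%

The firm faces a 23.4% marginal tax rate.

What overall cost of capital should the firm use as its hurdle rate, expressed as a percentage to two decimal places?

Total capital V = 7.49 + 2.66 + 4.46 + 5.3 = 19.91.
Equity: weight = 7.49/19.91 = 0.3762; cost = 7.72%.
Debentures: weight = 2.66/19.91 = 0.1336; after-tax cost = 8.6% × (1 − 23.4%) = 6.5876%.
Revolver drawn: weight = 4.46/19.91 = 0.2240; after-tax cost = 4.2% × (1 − 23.4%) = 3.2172%.
Mortgage bonds: weight = 5.3/19.91 = 0.2662; after-tax cost = 7.2% × (1 − 23.4%) = 5.5152%.
WACC = 0.3762 × 7.7200% + 0.1336 × 6.5876% + 0.2240 × 3.2172% + 0.2662 × 5.5152% = 5.9731%.

5.97%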